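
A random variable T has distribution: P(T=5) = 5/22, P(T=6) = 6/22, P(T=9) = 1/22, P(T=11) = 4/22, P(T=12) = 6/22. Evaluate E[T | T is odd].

P(T is odd) = 5/11.
Σ over the event: 5·5/22 + 9·1/22 + 11·2/11 = 39/11.
E[T | T is odd] = (39/11) / (5/11) = 39/5.

39/5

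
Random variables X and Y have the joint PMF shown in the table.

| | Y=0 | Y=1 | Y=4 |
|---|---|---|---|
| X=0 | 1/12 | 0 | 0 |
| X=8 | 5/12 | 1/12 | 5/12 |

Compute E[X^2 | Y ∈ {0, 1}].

384/7

P(Y ∈ {0, 1}) = 7/12.
Summing X^2·P(X=x,Y=y) over the conditioning event gives 32.
E[X^2 | Y ∈ {0, 1}] = (32) / (7/12) = 384/7.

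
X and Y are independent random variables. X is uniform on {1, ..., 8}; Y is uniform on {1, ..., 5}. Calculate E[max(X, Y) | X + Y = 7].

24/5

Outcomes with X + Y = 7: (2,5), (3,4), (4,3), (5,2), (6,1), each with probability 1/40.
E[max(X, Y) | X + Y = 7] = (5 + 4 + 4 + 5 + 6) / 5 = 24/5.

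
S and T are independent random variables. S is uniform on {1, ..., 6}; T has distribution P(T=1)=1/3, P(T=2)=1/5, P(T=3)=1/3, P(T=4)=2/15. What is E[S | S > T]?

251/56

P(S > T) = 28/45.
Summing S·P(x,y) over outcomes with S > T gives 251/90.
E[S | S > T] = (251/90) / (28/45) = 251/56.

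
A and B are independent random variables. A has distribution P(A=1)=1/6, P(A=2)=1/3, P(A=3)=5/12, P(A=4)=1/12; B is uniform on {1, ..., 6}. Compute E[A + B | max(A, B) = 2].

17/5

P(max(A, B) = 2) = 5/36.
Summing (A+B)·P(x,y) over outcomes with max(A, B) = 2 gives 17/36.
E[A + B | max(A, B) = 2] = (17/36) / (5/36) = 17/5.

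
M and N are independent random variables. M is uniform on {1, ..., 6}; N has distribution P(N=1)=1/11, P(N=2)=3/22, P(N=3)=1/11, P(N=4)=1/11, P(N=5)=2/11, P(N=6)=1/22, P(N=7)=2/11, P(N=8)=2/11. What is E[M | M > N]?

P(M > N) = 3/11.
Summing M·P(x,y) over outcomes with M > N gives 85/66.
E[M | M > N] = (85/66) / (3/11) = 85/18.

85/18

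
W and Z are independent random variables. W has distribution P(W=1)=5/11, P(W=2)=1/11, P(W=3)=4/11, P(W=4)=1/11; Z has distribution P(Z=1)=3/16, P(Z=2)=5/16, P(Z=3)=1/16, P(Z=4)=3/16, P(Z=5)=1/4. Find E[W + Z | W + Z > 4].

P(W + Z > 4) = 111/176.
Summing (W+Z)·P(x,y) over outcomes with W + Z > 4 gives 347/88.
E[W + Z | W + Z > 4] = (347/88) / (111/176) = 694/111.

694/111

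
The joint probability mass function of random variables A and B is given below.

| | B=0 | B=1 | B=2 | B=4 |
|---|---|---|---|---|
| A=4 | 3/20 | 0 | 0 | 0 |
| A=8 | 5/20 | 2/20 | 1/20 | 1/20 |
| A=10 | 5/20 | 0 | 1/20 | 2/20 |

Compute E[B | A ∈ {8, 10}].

18/17

P(A ∈ {8, 10}) = 17/20.
Σ B·P over the event = 0·(5/20) + 1·(2/20) + 2·(1/20) + 4·(1/20) + 0·(5/20) + 2·(1/20) + 4·(2/20) = 9/10.
E[B | A ∈ {8, 10}] = (9/10) / (17/20) = 18/17.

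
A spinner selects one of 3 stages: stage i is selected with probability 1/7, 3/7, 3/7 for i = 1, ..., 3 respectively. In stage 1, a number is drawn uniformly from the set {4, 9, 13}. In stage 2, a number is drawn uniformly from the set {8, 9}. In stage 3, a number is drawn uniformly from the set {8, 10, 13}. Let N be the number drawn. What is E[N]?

391/42

E[N | stage 1] = (4+9+13)/3 = 26/3.
E[N | stage 2] = (8+9)/2 = 17/2.
E[N | stage 3] = (8+10+13)/3 = 31/3.
By the law of total expectation,
E[N] = (1/7)·(26/3) + (3/7)·(17/2) + (3/7)·(31/3) = 391/42.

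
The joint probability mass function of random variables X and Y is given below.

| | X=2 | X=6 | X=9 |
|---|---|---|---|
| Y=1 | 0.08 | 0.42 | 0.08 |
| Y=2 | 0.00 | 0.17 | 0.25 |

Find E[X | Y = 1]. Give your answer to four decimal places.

P(Y = 1) = 0.58.
Σ X·P over the event = 2·(0.08) + 6·(0.42) + 9·(0.08) = 3.40.
E[X | Y = 1] = (3.40) / (0.58) = 5.8621.

5.8621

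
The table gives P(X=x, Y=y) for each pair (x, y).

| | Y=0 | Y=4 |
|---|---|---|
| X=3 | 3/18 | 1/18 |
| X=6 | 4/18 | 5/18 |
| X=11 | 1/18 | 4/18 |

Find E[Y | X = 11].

16/5

P(X = 11) = 5/18.
Σ Y·P over the event = 0·(1/18) + 4·(4/18) = 8/9.
E[Y | X = 11] = (8/9) / (5/18) = 16/5.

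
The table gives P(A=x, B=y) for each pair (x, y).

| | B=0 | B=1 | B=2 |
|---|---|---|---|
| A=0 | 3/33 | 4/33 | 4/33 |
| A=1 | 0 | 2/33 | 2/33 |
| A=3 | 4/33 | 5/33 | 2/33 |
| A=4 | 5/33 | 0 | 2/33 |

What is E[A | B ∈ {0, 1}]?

49/23

P(B ∈ {0, 1}) = 23/33.
Σ A·P over the event = 0·(3/33) + 0·(4/33) + 1·(2/33) + 3·(4/33) + 3·(5/33) + 4·(5/33) = 49/33.
E[A | B ∈ {0, 1}] = (49/33) / (23/33) = 49/23.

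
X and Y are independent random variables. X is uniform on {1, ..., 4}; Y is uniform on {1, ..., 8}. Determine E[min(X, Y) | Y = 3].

9/4

Outcomes with Y = 3: (1,3), (2,3), (3,3), (4,3), each with probability 1/32.
E[min(X, Y) | Y = 3] = (1 + 2 + 3 + 3) / 4 = 9/4.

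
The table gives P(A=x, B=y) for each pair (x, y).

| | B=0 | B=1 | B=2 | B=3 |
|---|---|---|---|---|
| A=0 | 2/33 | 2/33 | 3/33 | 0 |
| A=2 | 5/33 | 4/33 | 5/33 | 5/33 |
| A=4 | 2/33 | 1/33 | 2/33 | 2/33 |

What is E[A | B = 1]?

P(B = 1) = 7/33.
Summing A·P(A=x,B=y) over the conditioning event gives 4/11.
E[A | B = 1] = (4/11) / (7/33) = 12/7.

12/7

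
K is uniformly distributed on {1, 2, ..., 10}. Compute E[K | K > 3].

7

Given K > 3, K is equally likely to be any of {4, 5, 6, 7, 8, 9, 10}.
E[K | K > 3] = (4 + 5 + 6 + 7 + 8 + 9 + 10) / 7 = 7.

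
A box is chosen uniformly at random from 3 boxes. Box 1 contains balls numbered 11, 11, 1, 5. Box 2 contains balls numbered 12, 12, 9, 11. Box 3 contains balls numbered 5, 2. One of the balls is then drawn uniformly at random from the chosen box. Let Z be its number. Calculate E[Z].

43/6

E[Z | box 1] = (11+11+1+5)/4 = 7.
E[Z | box 2] = (12+12+9+11)/4 = 11.
E[Z | box 3] = (5+2)/2 = 7/2.
By the law of total expectation,
E[Z] = (1/3)·(7) + (1/3)·(11) + (1/3)·(7/2) = 43/6.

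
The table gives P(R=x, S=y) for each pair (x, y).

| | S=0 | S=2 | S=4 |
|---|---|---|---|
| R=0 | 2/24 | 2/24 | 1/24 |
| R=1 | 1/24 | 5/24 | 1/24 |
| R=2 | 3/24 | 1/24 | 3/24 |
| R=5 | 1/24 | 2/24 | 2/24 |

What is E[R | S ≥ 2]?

P(S ≥ 2) = 17/24.
Summing R·P(R=x,S=y) over the conditioning event gives 17/12.
E[R | S ≥ 2] = (17/12) / (17/24) = 2.

2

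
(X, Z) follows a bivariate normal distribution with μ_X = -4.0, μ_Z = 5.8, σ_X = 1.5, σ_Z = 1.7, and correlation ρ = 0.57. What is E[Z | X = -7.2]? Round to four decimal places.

3.7328

The regression of Z on X has slope ρ·σ_Z/σ_X and passes through (μ_X, μ_Z).
E[Z | X=-7.2] = 5.8 + (0.57)·(1.7/1.5)·(-7.2 − (-4.0)) = 5.8 + (0.646)·(-3.2) = 3.7328.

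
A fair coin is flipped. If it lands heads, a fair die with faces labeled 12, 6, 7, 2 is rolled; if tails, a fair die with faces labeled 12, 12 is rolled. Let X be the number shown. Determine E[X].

E[X | heads] = (12+6+7+2)/4 = 27/4.
E[X | tails] = (12+12)/2 = 12.
E[X] = (1/2)·(27/4) + (1/2)·(12) = 75/8.

75/8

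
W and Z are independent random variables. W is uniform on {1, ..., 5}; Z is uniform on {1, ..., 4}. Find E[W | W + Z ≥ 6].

4

Outcomes with W + Z ≥ 6: (2,4), (3,3), (3,4), (4,2), (4,3), (4,4), (5,1), (5,2), (5,3), (5,4), each with probability 1/20.
E[W | W + Z ≥ 6] = (2 + 3 + 3 + 4 + 4 + 4 + 5 + 5 + 5 + 5) / 10 = 4.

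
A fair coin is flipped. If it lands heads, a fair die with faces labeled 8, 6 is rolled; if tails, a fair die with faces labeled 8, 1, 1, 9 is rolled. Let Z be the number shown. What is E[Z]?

E[Z | heads] = (8+6)/2 = 7.
E[Z | tails] = (8+1+1+9)/4 = 19/4.
E[Z] = (1/2)·(7) + (1/2)·(19/4) = 47/8.

47/8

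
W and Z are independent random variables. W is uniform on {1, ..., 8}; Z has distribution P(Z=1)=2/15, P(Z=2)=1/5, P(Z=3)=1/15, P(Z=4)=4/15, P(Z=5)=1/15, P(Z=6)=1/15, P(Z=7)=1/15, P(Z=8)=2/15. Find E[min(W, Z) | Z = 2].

P(Z = 2) = 1/5.
Summing min(W,Z)·P(x,y) over outcomes with Z = 2 gives 3/8.
E[min(W, Z) | Z = 2] = (3/8) / (1/5) = 15/8.

15/8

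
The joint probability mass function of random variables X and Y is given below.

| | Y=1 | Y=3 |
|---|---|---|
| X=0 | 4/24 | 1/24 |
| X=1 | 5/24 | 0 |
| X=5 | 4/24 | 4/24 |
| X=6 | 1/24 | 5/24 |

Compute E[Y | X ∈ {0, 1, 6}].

7/4

P(X ∈ {0, 1, 6}) = 2/3.
Σ Y·P over the event = 1·(4/24) + 3·(1/24) + 1·(5/24) + 1·(1/24) + 3·(5/24) = 7/6.
E[Y | X ∈ {0, 1, 6}] = (7/6) / (2/3) = 7/4.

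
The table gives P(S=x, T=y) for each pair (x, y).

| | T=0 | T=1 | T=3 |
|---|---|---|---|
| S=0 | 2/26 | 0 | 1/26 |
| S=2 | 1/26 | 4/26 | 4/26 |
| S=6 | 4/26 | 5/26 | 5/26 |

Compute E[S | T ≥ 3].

P(T ≥ 3) = 5/13.
Summing S·P(S=x,T=y) over the conditioning event gives 19/13.
E[S | T ≥ 3] = (19/13) / (5/13) = 19/5.

19/5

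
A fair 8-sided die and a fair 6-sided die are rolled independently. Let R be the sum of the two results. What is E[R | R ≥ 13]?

40/3

P(R ≥ 13) = 1/16.
Σ over the event: 13·1/24 + 14·1/48 = 5/6.
E[R | R ≥ 13] = (5/6) / (1/16) = 40/3.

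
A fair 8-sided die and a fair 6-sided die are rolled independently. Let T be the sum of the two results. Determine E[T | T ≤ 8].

160/27

P(T ≤ 8) = 9/16.
Σ over the event: 2·1/48 + 3·1/24 + 4·1/16 + 5·1/12 + 6·5/48 + 7·1/8 + 8·1/8 = 10/3.
E[T | T ≤ 8] = (10/3) / (9/16) = 160/27.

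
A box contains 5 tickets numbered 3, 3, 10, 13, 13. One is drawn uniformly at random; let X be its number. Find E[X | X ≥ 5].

P(X ≥ 5) = 3/5.
Σ over the event: 10·1/5 + 13·2/5 = 36/5.
E[X | X ≥ 5] = (36/5) / (3/5) = 12.

12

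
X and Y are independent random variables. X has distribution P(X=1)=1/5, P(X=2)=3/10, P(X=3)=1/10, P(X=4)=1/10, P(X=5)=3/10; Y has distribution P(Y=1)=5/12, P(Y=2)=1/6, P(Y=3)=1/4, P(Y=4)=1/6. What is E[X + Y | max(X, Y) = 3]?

P(max(X, Y) = 3) = 5/24.
Summing (X+Y)·P(x,y) over outcomes with max(X, Y) = 3 gives 39/40.
E[X + Y | max(X, Y) = 3] = (39/40) / (5/24) = 117/25.

117/25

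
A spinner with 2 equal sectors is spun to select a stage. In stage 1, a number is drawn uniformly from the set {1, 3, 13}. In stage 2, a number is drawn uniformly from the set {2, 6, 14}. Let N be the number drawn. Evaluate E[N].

13/2

E[N | stage 1] = (1+3+13)/3 = 17/3.
E[N | stage 2] = (2+6+14)/3 = 22/3.
By the law of total expectation,
E[N] = (1/2)·(17/3) + (1/2)·(22/3) = 13/2.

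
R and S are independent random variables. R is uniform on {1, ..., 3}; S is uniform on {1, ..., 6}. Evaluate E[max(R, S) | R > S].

P(R > S) = 1/6.
Summing max(R,S)·P(x,y) over outcomes with R > S gives 4/9.
E[max(R, S) | R > S] = (4/9) / (1/6) = 8/3.

8/3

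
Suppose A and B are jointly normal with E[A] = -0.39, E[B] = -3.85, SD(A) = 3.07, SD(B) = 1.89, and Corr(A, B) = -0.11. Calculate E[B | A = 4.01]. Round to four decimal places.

-4.1480

E[B | A=x] = μ_B + ρ(σ_B/σ_A)(x − μ_A) for jointly normal variables.
E[B | A=4.01] = -3.85 + (-0.11)·(1.89/3.07)·(4.01 − (-0.39)) = -3.85 + (-0.06772)·(4.4) = -4.1480.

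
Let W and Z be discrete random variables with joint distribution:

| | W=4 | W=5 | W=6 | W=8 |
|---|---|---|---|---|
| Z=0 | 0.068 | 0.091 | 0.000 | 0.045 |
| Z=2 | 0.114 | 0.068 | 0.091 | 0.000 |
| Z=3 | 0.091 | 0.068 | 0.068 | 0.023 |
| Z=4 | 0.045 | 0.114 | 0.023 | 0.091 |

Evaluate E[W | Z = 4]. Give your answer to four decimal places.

P(Z = 4) = 0.273.
Σ W·P over the event = 4·(0.045) + 5·(0.114) + 6·(0.023) + 8·(0.091) = 1.616.
E[W | Z = 4] = (1.616) / (0.273) = 5.9194.

5.9194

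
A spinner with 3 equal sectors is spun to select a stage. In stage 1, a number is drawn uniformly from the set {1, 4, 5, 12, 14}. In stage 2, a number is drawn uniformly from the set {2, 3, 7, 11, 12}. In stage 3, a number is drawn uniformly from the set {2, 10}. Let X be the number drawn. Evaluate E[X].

E[X | stage 1] = (1+4+5+12+14)/5 = 36/5.
E[X | stage 2] = (2+3+7+11+12)/5 = 7.
E[X | stage 3] = (2+10)/2 = 6.
By the law of total expectation,
E[X] = (1/3)·(36/5) + (1/3)·(7) + (1/3)·(6) = 101/15.

101/15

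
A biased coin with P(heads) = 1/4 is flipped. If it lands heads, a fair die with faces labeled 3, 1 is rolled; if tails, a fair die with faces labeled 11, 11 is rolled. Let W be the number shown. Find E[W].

E[W | heads] = (3+1)/2 = 2.
E[W | tails] = (11+11)/2 = 11.
By the law of total expectation,
E[W] = (1/4)·(2) + (3/4)·(11) = 35/4.

35/4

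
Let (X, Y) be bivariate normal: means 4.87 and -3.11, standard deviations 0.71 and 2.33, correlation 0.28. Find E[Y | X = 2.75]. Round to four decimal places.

-5.0580

For a bivariate normal, E[Y | X=x] = μ_Y + ρ·(σ_Y/σ_X)·(x − μ_X).
E[Y | X=2.75] = -3.11 + (0.28)·(2.33/0.71)·(2.75 − (4.87)) = -3.11 + (0.91887)·(-2.12) = -5.0580.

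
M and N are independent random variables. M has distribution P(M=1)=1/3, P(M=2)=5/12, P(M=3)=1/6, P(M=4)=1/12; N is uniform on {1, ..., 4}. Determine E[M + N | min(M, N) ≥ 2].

P(min(M, N) ≥ 2) = 1/2.
Summing (M+N)·P(x,y) over outcomes with min(M, N) ≥ 2 gives 11/4.
E[M + N | min(M, N) ≥ 2] = (11/4) / (1/2) = 11/2.

11/2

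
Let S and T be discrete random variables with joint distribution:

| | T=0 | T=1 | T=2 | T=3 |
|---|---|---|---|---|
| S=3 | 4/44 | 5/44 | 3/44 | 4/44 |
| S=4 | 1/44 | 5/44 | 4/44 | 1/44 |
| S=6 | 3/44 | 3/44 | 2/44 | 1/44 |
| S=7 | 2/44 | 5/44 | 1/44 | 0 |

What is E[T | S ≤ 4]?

13/9

P(S ≤ 4) = 27/44.
Σ T·P over the event = 0·(4/44) + 1·(5/44) + 2·(3/44) + 3·(4/44) + 0·(1/44) + 1·(5/44) + 2·(4/44) + 3·(1/44) = 39/44.
E[T | S ≤ 4] = (39/44) / (27/44) = 13/9.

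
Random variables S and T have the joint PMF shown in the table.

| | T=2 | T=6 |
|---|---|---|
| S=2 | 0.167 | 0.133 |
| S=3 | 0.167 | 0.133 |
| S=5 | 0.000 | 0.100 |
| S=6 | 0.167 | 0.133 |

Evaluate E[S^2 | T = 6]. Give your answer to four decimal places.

18.0701

P(T = 6) = 0.499.
Σ S^2·P over the event = 4·(0.133) + 9·(0.133) + 25·(0.100) + 36·(0.133) = 9.017.
E[S^2 | T = 6] = (9.017) / (0.499) = 18.0701.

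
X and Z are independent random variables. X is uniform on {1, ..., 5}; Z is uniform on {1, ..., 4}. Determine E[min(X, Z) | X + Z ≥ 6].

27/10

Outcomes with X + Z ≥ 6: (2,4), (3,3), (3,4), (4,2), (4,3), (4,4), (5,1), (5,2), (5,3), (5,4), each with probability 1/20.
E[min(X, Z) | X + Z ≥ 6] = (2 + 3 + 3 + 2 + 3 + 4 + 1 + 2 + 3 + 4) / 10 = 27/10.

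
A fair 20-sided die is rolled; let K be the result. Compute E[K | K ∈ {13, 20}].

P(K ∈ {13, 20}) = 1/10.
Σ over the event: 13·1/20 + 20·1/20 = 33/20.
E[K | K ∈ {13, 20}] = (33/20) / (1/10) = 33/2.

33/2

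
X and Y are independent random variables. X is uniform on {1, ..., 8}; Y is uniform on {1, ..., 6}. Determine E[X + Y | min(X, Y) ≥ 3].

10

P(min(X, Y) ≥ 3) = 1/2.
Summing (X+Y)·P(x,y) over outcomes with min(X, Y) ≥ 3 gives 5.
E[X + Y | min(X, Y) ≥ 3] = (5) / (1/2) = 10.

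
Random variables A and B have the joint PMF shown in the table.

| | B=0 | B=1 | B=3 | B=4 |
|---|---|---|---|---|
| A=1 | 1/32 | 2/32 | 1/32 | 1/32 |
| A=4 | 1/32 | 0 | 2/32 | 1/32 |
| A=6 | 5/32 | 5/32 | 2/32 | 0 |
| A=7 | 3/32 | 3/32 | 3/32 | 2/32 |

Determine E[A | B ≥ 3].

P(B ≥ 3) = 3/8.
Σ A·P over the event = 1·(1/32) + 1·(1/32) + 4·(2/32) + 4·(1/32) + 6·(2/32) + 7·(3/32) + 7·(2/32) = 61/32.
E[A | B ≥ 3] = (61/32) / (3/8) = 61/12.

61/12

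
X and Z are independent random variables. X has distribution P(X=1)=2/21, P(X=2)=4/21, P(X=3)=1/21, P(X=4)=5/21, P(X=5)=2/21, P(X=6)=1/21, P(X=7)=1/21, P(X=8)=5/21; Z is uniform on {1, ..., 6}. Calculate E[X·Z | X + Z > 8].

P(X + Z > 8) = 4/9.
Summing XZ·P(x,y) over outcomes with X + Z > 8 gives 82/7.
E[X·Z | X + Z > 8] = (82/7) / (4/9) = 369/14.

369/14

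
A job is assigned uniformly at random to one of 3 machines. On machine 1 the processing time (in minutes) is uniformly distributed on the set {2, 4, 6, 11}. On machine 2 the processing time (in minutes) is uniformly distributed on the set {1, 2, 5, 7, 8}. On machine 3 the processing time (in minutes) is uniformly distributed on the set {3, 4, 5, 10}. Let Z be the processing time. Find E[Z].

317/60

E[Z | machine 1] = (2+4+6+11)/4 = 23/4.
E[Z | machine 2] = (1+2+5+7+8)/5 = 23/5.
E[Z | machine 3] = (3+4+5+10)/4 = 11/2.
By the law of total expectation,
E[Z] = (1/3)·(23/4) + (1/3)·(23/5) + (1/3)·(11/2) = 317/60.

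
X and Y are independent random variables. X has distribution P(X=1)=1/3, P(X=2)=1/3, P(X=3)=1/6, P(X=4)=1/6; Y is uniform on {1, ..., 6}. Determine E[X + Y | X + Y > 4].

168/25

P(X + Y > 4) = 25/36.
Summing (X+Y)·P(x,y) over outcomes with X + Y > 4 gives 14/3.
E[X + Y | X + Y > 4] = (14/3) / (25/36) = 168/25.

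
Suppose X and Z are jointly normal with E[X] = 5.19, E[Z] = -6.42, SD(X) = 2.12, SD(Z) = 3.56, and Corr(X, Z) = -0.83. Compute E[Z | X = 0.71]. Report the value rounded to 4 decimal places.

For a bivariate normal, E[Z | X=x] = μ_Z + ρ·(σ_Z/σ_X)·(x − μ_X).
E[Z | X=0.71] = -6.42 + (-0.83)·(3.56/2.12)·(0.71 − (5.19)) = -6.42 + (-1.39377)·(-4.48) = -0.1759.

-0.1759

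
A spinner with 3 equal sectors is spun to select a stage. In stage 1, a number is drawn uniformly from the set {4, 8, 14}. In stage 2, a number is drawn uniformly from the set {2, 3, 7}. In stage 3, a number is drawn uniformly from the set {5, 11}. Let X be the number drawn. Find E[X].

62/9

E[X | stage 1] = (4+8+14)/3 = 26/3.
E[X | stage 2] = (2+3+7)/3 = 4.
E[X | stage 3] = (5+11)/2 = 8.
By the law of total expectation,
E[X] = (1/3)·(26/3) + (1/3)·(4) + (1/3)·(8) = 62/9.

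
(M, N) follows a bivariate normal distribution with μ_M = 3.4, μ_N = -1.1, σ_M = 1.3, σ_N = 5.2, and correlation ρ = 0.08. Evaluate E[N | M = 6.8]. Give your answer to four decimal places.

For a bivariate normal, E[N | M=x] = μ_N + ρ·(σ_N/σ_M)·(x − μ_M).
E[N | M=6.8] = -1.1 + (0.08)·(5.2/1.3)·(6.8 − (3.4)) = -1.1 + (0.32)·(3.4) = -0.0120.

-0.0120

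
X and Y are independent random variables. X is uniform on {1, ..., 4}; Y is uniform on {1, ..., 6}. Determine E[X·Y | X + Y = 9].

P(X + Y = 9) = 1/12.
Summing XY·P(x,y) over outcomes with X + Y = 9 gives 19/12.
E[X·Y | X + Y = 9] = (19/12) / (1/12) = 19.

19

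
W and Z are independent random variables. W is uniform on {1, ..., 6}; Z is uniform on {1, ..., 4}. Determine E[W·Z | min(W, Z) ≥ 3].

Outcomes with min(W, Z) ≥ 3: (3,3), (3,4), (4,3), (4,4), (5,3), (5,4), (6,3), (6,4), each with probability 1/24.
E[W·Z | min(W, Z) ≥ 3] = (9 + 12 + 12 + 16 + 15 + 20 + 18 + 24) / 8 = 63/4.

63/4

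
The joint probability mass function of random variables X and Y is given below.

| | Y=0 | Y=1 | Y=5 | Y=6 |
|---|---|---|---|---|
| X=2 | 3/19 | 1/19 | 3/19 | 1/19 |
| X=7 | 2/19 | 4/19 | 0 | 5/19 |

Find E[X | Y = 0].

P(Y = 0) = 5/19.
Σ X·P over the event = 2·(3/19) + 7·(2/19) = 20/19.
E[X | Y = 0] = (20/19) / (5/19) = 4.

4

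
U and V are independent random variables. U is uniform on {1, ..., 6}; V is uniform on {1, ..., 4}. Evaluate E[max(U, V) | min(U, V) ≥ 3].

37/8

Outcomes with min(U, V) ≥ 3: (3,3), (3,4), (4,3), (4,4), (5,3), (5,4), (6,3), (6,4), each with probability 1/24.
E[max(U, V) | min(U, V) ≥ 3] = (3 + 4 + 4 + 4 + 5 + 5 + 6 + 6) / 8 = 37/8.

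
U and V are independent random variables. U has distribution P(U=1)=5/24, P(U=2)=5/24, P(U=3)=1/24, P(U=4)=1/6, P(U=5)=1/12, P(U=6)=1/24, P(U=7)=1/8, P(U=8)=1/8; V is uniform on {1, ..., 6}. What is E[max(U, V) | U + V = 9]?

P(U + V = 9) = 7/72.
Summing max(U,V)·P(x,y) over outcomes with U + V = 9 gives 29/48.
E[max(U, V) | U + V = 9] = (29/48) / (7/72) = 87/14.

87/14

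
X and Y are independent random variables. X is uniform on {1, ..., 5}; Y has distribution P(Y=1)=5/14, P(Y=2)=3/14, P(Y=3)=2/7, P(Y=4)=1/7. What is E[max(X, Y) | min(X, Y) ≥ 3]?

P(min(X, Y) ≥ 3) = 9/35.
Summing max(X,Y)·P(x,y) over outcomes with min(X, Y) ≥ 3 gives 37/35.
E[max(X, Y) | min(X, Y) ≥ 3] = (37/35) / (9/35) = 37/9.

37/9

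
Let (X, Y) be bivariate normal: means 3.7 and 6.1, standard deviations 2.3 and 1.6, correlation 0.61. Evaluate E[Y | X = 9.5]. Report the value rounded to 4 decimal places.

The regression of Y on X has slope ρ·σ_Y/σ_X and passes through (μ_X, μ_Y).
E[Y | X=9.5] = 6.1 + (0.61)·(1.6/2.3)·(9.5 − (3.7)) = 6.1 + (0.42435)·(5.8) = 8.5612.

8.5612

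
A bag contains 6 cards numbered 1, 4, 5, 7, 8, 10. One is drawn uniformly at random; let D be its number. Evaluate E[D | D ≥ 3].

P(D ≥ 3) = 5/6.
Σ over the event: 4·1/6 + 5·1/6 + 7·1/6 + 8·1/6 + 10·1/6 = 17/3.
E[D | D ≥ 3] = (17/3) / (5/6) = 34/5.

34/5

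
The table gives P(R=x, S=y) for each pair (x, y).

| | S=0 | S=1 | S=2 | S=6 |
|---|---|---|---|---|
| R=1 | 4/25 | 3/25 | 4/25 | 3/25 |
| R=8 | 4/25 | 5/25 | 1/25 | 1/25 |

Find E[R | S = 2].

12/5

P(S = 2) = 1/5.
Σ R·P over the event = 1·(4/25) + 8·(1/25) = 12/25.
E[R | S = 2] = (12/25) / (1/5) = 12/5.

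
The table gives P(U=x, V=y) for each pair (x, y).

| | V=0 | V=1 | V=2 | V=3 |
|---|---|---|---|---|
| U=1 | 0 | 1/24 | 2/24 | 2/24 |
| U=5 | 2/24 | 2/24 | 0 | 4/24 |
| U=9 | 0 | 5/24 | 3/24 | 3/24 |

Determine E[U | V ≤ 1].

P(V ≤ 1) = 5/12.
Σ U·P over the event = 1·(1/24) + 5·(2/24) + 5·(2/24) + 9·(5/24) = 11/4.
E[U | V ≤ 1] = (11/4) / (5/12) = 33/5.

33/5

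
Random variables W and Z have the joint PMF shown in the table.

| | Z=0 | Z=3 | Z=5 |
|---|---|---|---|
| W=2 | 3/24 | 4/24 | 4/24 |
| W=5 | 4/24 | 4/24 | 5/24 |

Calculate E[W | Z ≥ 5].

P(Z ≥ 5) = 3/8.
Σ W·P over the event = 2·(4/24) + 5·(5/24) = 11/8.
E[W | Z ≥ 5] = (11/8) / (3/8) = 11/3.

11/3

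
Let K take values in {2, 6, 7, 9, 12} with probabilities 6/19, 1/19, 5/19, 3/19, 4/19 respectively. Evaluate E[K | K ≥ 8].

75/7

P(K ≥ 8) = 7/19.
Σ over the event: 9·3/19 + 12·4/19 = 75/19.
E[K | K ≥ 8] = (75/19) / (7/19) = 75/7.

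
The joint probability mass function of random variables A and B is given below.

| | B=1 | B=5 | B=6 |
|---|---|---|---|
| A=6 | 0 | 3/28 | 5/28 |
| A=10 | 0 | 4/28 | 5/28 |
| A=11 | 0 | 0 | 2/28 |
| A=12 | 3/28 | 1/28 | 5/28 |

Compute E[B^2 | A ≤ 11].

P(A ≤ 11) = 19/28.
Σ B^2·P over the event = 25·(3/28) + 36·(5/28) + 25·(4/28) + 36·(5/28) + 36·(2/28) = 607/28.
E[B^2 | A ≤ 11] = (607/28) / (19/28) = 607/19.

607/19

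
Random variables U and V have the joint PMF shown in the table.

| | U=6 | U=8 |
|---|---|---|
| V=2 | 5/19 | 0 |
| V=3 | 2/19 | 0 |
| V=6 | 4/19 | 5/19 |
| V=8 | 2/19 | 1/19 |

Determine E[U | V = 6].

P(V = 6) = 9/19.
Summing U·P(U=x,V=y) over the conditioning event gives 64/19.
E[U | V = 6] = (64/19) / (9/19) = 64/9.

64/9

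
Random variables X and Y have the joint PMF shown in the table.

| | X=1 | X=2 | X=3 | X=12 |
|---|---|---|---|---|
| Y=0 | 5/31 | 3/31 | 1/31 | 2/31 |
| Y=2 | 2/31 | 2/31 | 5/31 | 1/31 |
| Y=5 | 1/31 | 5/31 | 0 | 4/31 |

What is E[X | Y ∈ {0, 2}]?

71/21

P(Y ∈ {0, 2}) = 21/31.
Σ X·P over the event = 1·(5/31) + 1·(2/31) + 2·(3/31) + 2·(2/31) + 3·(1/31) + 3·(5/31) + 12·(2/31) + 12·(1/31) = 71/31.
E[X | Y ∈ {0, 2}] = (71/31) / (21/31) = 71/21.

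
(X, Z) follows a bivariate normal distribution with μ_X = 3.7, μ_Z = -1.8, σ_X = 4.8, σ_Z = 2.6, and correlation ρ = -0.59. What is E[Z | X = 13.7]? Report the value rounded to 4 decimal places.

E[Z | X=x] = μ_Z + ρ(σ_Z/σ_X)(x − μ_X) for jointly normal variables.
E[Z | X=13.7] = -1.8 + (-0.59)·(2.6/4.8)·(13.7 − (3.7)) = -1.8 + (-0.31958)·(10) = -4.9958.

-4.9958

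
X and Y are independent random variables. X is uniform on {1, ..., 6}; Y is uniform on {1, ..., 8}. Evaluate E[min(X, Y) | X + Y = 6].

Outcomes with X + Y = 6: (1,5), (2,4), (3,3), (4,2), (5,1), each with probability 1/48.
E[min(X, Y) | X + Y = 6] = (1 + 2 + 3 + 2 + 1) / 5 = 9/5.

9/5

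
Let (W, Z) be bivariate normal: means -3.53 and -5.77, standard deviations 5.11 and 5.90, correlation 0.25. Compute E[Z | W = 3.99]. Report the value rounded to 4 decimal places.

E[Z | W=x] = μ_Z + ρ(σ_Z/σ_W)(x − μ_W) for jointly normal variables.
E[Z | W=3.99] = -5.77 + (0.25)·(5.90/5.11)·(3.99 − (-3.53)) = -5.77 + (0.28865)·(7.52) = -3.5994.

-3.5994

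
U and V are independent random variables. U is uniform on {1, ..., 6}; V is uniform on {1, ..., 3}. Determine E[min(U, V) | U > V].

11/6

P(U > V) = 2/3.
Summing min(U,V)·P(x,y) over outcomes with U > V gives 11/9.
E[min(U, V) | U > V] = (11/9) / (2/3) = 11/6.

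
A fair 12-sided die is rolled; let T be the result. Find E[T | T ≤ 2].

Given T ≤ 2, T is equally likely to be any of {1, 2}.
E[T | T ≤ 2] = (1 + 2) / 2 = 3/2.

3/2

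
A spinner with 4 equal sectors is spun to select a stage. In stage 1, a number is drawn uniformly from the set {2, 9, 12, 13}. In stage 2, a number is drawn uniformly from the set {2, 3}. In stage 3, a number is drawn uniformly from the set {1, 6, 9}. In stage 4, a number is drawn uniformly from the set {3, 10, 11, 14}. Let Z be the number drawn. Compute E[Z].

79/12

E[Z | stage 1] = (2+9+12+13)/4 = 9.
E[Z | stage 2] = (2+3)/2 = 5/2.
E[Z | stage 3] = (1+6+9)/3 = 16/3.
E[Z | stage 4] = (3+10+11+14)/4 = 19/2.
By the law of total expectation,
E[Z] = (1/4)·(9) + (1/4)·(5/2) + (1/4)·(16/3) + (1/4)·(19/2) = 79/12.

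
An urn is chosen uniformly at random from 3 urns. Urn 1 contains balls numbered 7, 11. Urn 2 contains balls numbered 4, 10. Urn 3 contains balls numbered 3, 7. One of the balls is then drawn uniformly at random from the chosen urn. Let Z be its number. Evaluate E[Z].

E[Z | urn 1] = (7+11)/2 = 9.
E[Z | urn 2] = (4+10)/2 = 7.
E[Z | urn 3] = (3+7)/2 = 5.
By the law of total expectation,
E[Z] = (1/3)·(9) + (1/3)·(7) + (1/3)·(5) = 7.

7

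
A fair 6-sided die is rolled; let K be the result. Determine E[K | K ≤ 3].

2

Given K ≤ 3, K is equally likely to be any of {1, 2, 3}.
E[K | K ≤ 3] = (1 + 2 + 3) / 3 = 2.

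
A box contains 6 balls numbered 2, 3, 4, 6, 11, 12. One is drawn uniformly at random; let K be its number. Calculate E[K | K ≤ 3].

P(K ≤ 3) = 1/3.
Σ over the event: 2·1/6 + 3·1/6 = 5/6.
E[K | K ≤ 3] = (5/6) / (1/3) = 5/2.

5/2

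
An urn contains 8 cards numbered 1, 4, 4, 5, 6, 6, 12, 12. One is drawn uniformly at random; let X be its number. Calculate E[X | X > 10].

12

P(X > 10) = 1/4.
Σ over the event: 12·1/4 = 3.
E[X | X > 10] = (3) / (1/4) = 12.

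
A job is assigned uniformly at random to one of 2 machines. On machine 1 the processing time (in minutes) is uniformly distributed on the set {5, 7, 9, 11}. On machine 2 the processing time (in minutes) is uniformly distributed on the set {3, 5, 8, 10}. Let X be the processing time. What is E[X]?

E[X | machine 1] = (5+7+9+11)/4 = 8.
E[X | machine 2] = (3+5+8+10)/4 = 13/2.
E[X] = (1/2)·(8) + (1/2)·(13/2) = 29/4.

29/4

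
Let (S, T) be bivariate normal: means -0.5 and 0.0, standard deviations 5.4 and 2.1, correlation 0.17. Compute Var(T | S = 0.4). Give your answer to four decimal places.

4.2826

For a bivariate normal, Var(T | S=x) = σ_T²(1 − ρ²).
Var(T | S=0.4) = (2.1)²·(1 − (0.17)²) = 4.41·0.9711 = 4.2826.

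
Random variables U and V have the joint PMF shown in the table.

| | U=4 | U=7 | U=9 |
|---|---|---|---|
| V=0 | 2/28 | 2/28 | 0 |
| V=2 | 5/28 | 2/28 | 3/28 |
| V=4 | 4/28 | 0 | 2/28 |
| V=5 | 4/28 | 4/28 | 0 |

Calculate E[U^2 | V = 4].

P(V = 4) = 3/14.
Σ U^2·P over the event = 16·(4/28) + 81·(2/28) = 113/14.
E[U^2 | V = 4] = (113/14) / (3/14) = 113/3.

113/3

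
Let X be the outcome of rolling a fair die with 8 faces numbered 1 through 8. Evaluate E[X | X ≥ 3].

11/2

Given X ≥ 3, X is equally likely to be any of {3, 4, 5, 6, 7, 8}.
E[X | X ≥ 3] = (3 + 4 + 5 + 6 + 7 + 8) / 6 = 11/2.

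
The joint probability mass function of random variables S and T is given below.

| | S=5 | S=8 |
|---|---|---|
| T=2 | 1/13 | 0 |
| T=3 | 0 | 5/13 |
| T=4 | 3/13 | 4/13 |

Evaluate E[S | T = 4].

47/7

P(T = 4) = 7/13.
Σ S·P over the event = 5·(3/13) + 8·(4/13) = 47/13.
E[S | T = 4] = (47/13) / (7/13) = 47/7.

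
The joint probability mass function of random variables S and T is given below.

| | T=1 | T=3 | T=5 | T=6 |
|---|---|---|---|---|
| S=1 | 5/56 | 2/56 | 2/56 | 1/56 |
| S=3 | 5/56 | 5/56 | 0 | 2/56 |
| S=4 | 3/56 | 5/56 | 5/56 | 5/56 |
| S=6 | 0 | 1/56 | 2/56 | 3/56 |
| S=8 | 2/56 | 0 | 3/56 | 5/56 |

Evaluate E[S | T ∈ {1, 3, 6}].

4

P(T ∈ {1, 3, 6}) = 11/14.
Summing S·P(S=x,T=y) over the conditioning event gives 22/7.
E[S | T ∈ {1, 3, 6}] = (22/7) / (11/14) = 4.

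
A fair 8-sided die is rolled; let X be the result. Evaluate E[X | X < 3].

Given X < 3, X is equally likely to be any of {1, 2}.
E[X | X < 3] = (1 + 2) / 2 = 3/2.

3/2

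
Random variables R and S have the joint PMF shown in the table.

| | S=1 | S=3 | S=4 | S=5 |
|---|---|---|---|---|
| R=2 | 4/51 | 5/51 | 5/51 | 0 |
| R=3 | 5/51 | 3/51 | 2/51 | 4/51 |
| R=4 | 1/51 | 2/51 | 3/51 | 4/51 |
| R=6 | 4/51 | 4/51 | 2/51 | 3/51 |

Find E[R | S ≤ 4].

71/20

P(S ≤ 4) = 40/51.
Summing R·P(R=x,S=y) over the conditioning event gives 142/51.
E[R | S ≤ 4] = (142/51) / (40/51) = 71/20.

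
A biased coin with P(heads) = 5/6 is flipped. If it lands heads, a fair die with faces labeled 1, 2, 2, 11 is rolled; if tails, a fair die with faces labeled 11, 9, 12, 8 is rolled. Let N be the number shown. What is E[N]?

5

E[N | heads] = (1+2+2+11)/4 = 4.
E[N | tails] = (11+9+12+8)/4 = 10.
By the law of total expectation,
E[N] = (5/6)·(4) + (1/6)·(10) = 5.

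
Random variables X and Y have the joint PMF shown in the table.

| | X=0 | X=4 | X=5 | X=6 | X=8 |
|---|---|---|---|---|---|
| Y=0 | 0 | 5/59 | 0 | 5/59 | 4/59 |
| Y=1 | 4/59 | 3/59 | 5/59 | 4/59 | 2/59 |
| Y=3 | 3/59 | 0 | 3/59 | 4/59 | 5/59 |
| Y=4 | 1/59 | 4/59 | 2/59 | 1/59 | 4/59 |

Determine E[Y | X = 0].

17/8

P(X = 0) = 8/59.
Σ Y·P over the event = 1·(4/59) + 3·(3/59) + 4·(1/59) = 17/59.
E[Y | X = 0] = (17/59) / (8/59) = 17/8.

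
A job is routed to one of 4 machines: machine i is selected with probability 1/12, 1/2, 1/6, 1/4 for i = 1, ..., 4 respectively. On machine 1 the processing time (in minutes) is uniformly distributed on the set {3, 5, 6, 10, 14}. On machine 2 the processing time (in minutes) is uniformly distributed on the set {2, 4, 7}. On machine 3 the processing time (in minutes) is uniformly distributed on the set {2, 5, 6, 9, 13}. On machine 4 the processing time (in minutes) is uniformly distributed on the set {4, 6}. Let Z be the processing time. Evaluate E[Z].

E[Z | machine 1] = (3+5+6+10+14)/5 = 38/5.
E[Z | machine 2] = (2+4+7)/3 = 13/3.
E[Z | machine 3] = (2+5+6+9+13)/5 = 7.
E[Z | machine 4] = (4+6)/2 = 5.
E[Z] = (1/12)·(38/5) + (1/2)·(13/3) + (1/6)·(7) + (1/4)·(5) = 313/60.

313/60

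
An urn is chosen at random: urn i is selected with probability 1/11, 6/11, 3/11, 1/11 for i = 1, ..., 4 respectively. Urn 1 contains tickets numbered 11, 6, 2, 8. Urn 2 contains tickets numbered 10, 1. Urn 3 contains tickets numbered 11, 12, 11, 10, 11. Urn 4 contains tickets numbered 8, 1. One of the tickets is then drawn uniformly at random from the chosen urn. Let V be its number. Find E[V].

E[V | urn 1] = (11+6+2+8)/4 = 27/4.
E[V | urn 2] = (10+1)/2 = 11/2.
E[V | urn 3] = (11+12+11+10+11)/5 = 11.
E[V | urn 4] = (8+1)/2 = 9/2.
By the law of total expectation,
E[V] = (1/11)·(27/4) + (6/11)·(11/2) + (3/11)·(11) + (1/11)·(9/2) = 309/44.

309/44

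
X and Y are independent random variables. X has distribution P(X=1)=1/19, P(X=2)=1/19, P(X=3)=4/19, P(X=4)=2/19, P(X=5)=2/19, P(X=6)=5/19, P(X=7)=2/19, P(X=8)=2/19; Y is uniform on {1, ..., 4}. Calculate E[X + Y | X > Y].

P(X > Y) = 59/76.
Summing (X+Y)·P(x,y) over outcomes with X > Y gives 465/76.
E[X + Y | X > Y] = (465/76) / (59/76) = 465/59.

465/59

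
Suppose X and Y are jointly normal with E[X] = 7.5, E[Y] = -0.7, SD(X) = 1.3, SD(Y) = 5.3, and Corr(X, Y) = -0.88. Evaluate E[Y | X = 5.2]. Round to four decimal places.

7.5517

The regression of Y on X has slope ρ·σ_Y/σ_X and passes through (μ_X, μ_Y).
E[Y | X=5.2] = -0.7 + (-0.88)·(5.3/1.3)·(5.2 − (7.5)) = -0.7 + (-3.5877)·(-2.3) = 7.5517.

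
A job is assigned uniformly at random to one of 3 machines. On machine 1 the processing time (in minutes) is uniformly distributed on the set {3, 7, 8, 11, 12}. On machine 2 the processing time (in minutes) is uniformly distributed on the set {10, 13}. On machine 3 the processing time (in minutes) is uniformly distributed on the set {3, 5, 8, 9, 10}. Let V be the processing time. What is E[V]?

89/10

E[V | machine 1] = (3+7+8+11+12)/5 = 41/5.
E[V | machine 2] = (10+13)/2 = 23/2.
E[V | machine 3] = (3+5+8+9+10)/5 = 7.
By the law of total expectation,
E[V] = (1/3)·(41/5) + (1/3)·(23/2) + (1/3)·(7) = 89/10.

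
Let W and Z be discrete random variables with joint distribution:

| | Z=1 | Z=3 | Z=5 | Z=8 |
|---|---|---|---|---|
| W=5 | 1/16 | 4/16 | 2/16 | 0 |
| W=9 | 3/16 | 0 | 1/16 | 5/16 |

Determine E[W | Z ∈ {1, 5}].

51/7

P(Z ∈ {1, 5}) = 7/16.
Σ W·P over the event = 5·(1/16) + 5·(2/16) + 9·(3/16) + 9·(1/16) = 51/16.
E[W | Z ∈ {1, 5}] = (51/16) / (7/16) = 51/7.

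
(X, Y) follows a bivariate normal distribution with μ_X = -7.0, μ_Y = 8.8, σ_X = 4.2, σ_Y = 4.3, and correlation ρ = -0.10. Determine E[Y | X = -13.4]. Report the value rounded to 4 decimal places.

9.4552

For a bivariate normal, E[Y | X=x] = μ_Y + ρ·(σ_Y/σ_X)·(x − μ_X).
E[Y | X=-13.4] = 8.8 + (-0.10)·(4.3/4.2)·(-13.4 − (-7.0)) = 8.8 + (-0.10238)·(-6.4) = 9.4552.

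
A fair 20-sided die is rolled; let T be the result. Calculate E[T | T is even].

11

Given T is even, T is equally likely to be any of {2, 4, 6, 8, 10, 12, 14, 16, 18, 20}.
E[T | T is even] = (2 + 4 + 6 + 8 + 10 + 12 + 14 + 16 + 18 + 20) / 10 = 11.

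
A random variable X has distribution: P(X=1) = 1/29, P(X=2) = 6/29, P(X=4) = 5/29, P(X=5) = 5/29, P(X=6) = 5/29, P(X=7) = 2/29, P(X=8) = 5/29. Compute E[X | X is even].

34/7

P(X is even) = 21/29.
Σ over the event: 2·6/29 + 4·5/29 + 6·5/29 + 8·5/29 = 102/29.
E[X | X is even] = (102/29) / (21/29) = 34/7.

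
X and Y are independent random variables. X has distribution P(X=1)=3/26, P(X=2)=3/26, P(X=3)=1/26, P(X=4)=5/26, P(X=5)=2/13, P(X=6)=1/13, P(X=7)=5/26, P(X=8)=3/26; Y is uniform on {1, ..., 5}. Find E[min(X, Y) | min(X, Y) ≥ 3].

58/15

P(min(X, Y) ≥ 3) = 6/13.
Summing min(X,Y)·P(x,y) over outcomes with min(X, Y) ≥ 3 gives 116/65.
E[min(X, Y) | min(X, Y) ≥ 3] = (116/65) / (6/13) = 58/15.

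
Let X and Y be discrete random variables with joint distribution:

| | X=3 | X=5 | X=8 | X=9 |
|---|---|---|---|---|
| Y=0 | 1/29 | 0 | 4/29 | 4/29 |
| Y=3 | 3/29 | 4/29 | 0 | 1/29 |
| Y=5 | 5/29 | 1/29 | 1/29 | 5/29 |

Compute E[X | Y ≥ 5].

P(Y ≥ 5) = 12/29.
Σ X·P over the event = 3·(5/29) + 5·(1/29) + 8·(1/29) + 9·(5/29) = 73/29.
E[X | Y ≥ 5] = (73/29) / (12/29) = 73/12.

73/12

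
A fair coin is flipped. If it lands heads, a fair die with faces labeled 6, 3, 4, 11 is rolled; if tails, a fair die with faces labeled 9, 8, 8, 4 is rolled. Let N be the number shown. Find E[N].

E[N | heads] = (6+3+4+11)/4 = 6.
E[N | tails] = (9+8+8+4)/4 = 29/4.
By the law of total expectation,
E[N] = (1/2)·(6) + (1/2)·(29/4) = 53/8.

53/8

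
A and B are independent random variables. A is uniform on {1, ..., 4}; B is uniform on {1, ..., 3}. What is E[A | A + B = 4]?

P(A + B = 4) = 1/4.
Summing A·P(x,y) over outcomes with A + B = 4 gives 1/2.
E[A | A + B = 4] = (1/2) / (1/4) = 2.

2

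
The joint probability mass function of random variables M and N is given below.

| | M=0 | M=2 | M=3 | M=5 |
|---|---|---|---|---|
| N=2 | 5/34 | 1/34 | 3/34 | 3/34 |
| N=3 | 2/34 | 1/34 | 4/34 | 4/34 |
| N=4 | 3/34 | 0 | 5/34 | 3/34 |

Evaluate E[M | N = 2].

P(N = 2) = 6/17.
Σ M·P over the event = 0·(5/34) + 2·(1/34) + 3·(3/34) + 5·(3/34) = 13/17.
E[M | N = 2] = (13/17) / (6/17) = 13/6.

13/6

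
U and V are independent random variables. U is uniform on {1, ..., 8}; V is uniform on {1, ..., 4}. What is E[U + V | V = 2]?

13/2

Outcomes with V = 2: (1,2), (2,2), (3,2), (4,2), (5,2), (6,2), (7,2), (8,2), each with probability 1/32.
E[U + V | V = 2] = (3 + 4 + 5 + 6 + 7 + 8 + 9 + 10) / 8 = 13/2.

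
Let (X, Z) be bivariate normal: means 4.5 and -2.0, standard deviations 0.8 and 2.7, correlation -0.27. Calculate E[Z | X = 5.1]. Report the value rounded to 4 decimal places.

For a bivariate normal, E[Z | X=x] = μ_Z + ρ·(σ_Z/σ_X)·(x − μ_X).
E[Z | X=5.1] = -2.0 + (-0.27)·(2.7/0.8)·(5.1 − (4.5)) = -2.0 + (-0.91125)·(0.6) = -2.5468.

-2.5468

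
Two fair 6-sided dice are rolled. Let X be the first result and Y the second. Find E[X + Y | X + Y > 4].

116/15

P(X + Y > 4) = 5/6.
Summing (X+Y)·P(x,y) over outcomes with X + Y > 4 gives 58/9.
E[X + Y | X + Y > 4] = (58/9) / (5/6) = 116/15.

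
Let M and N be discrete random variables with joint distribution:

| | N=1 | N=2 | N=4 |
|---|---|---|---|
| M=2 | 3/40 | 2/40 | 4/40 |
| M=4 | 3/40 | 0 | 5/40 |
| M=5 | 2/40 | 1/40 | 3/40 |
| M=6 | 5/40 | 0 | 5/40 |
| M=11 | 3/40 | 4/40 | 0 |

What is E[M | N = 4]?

P(N = 4) = 17/40.
Σ M·P over the event = 2·(4/40) + 4·(5/40) + 5·(3/40) + 6·(5/40) = 73/40.
E[M | N = 4] = (73/40) / (17/40) = 73/17.

73/17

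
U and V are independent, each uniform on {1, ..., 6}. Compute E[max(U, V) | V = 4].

9/2

Outcomes with V = 4: (1,4), (2,4), (3,4), (4,4), (5,4), (6,4), each with probability 1/36.
E[max(U, V) | V = 4] = (4 + 4 + 4 + 4 + 5 + 6) / 6 = 9/2.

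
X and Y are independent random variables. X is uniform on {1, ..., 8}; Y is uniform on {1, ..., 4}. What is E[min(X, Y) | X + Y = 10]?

Outcomes with X + Y = 10: (6,4), (7,3), (8,2), each with probability 1/32.
E[min(X, Y) | X + Y = 10] = (4 + 3 + 2) / 3 = 3.

3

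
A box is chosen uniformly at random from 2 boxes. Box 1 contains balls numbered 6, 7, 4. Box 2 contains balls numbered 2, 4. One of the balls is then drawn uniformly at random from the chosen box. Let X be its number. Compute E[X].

E[X | box 1] = (6+7+4)/3 = 17/3.
E[X | box 2] = (2+4)/2 = 3.
By the law of total expectation,
E[X] = (1/2)·(17/3) + (1/2)·(3) = 13/3.

13/3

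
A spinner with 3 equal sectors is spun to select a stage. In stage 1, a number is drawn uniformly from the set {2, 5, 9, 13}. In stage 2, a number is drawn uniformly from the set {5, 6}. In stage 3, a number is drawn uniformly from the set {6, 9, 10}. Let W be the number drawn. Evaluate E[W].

E[W | stage 1] = (2+5+9+13)/4 = 29/4.
E[W | stage 2] = (5+6)/2 = 11/2.
E[W | stage 3] = (6+9+10)/3 = 25/3.
By the law of total expectation,
E[W] = (1/3)·(29/4) + (1/3)·(11/2) + (1/3)·(25/3) = 253/36.

253/36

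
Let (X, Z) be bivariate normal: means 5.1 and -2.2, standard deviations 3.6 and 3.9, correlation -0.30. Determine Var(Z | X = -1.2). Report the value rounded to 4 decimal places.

13.8411

The conditional variance in a bivariate normal is σ_Z²(1 − ρ²), independent of x.
Var(Z | X=-1.2) = (3.9)²·(1 − (-0.30)²) = 15.21·0.91 = 13.8411.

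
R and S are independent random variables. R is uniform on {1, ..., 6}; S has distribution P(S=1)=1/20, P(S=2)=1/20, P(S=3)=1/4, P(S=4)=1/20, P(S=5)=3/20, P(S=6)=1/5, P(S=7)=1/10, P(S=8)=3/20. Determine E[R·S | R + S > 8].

P(R + S > 8) = 1/2.
Summing RS·P(x,y) over outcomes with R + S > 8 gives 105/8.
E[R·S | R + S > 8] = (105/8) / (1/2) = 105/4.

105/4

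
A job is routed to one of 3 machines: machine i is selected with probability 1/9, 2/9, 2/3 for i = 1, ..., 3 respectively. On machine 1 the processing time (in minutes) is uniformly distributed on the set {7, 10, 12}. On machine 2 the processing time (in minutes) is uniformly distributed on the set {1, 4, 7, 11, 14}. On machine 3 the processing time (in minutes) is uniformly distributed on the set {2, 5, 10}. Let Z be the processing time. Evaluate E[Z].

E[Z | machine 1] = (7+10+12)/3 = 29/3.
E[Z | machine 2] = (1+4+7+11+14)/5 = 37/5.
E[Z | machine 3] = (2+5+10)/3 = 17/3.
E[Z] = (1/9)·(29/3) + (2/9)·(37/5) + (2/3)·(17/3) = 877/135.

877/135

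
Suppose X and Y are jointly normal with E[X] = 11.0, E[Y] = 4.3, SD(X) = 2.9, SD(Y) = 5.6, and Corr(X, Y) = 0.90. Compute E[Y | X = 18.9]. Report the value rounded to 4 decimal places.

18.0297

E[Y | X=x] = μ_Y + ρ(σ_Y/σ_X)(x − μ_X) for jointly normal variables.
E[Y | X=18.9] = 4.3 + (0.90)·(5.6/2.9)·(18.9 − (11.0)) = 4.3 + (1.737931)·(7.9) = 18.0297.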